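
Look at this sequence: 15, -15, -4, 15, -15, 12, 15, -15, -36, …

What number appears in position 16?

15

Positions follow the repeating pattern AAB; grouping by letter gives 2 tracks.
Track A = 15, -15, 15, -15, 15, -15: the oscillation 15·(−1)^(n+1).
Track B = -4, 12, -36: a geometric progression (common ratio -3).
The 16th slot belongs to track A; its 11th term is 15.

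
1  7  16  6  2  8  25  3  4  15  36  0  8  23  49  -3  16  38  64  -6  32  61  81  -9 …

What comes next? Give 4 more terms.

64, 99, 100, -12

Split by position mod 4 into 4 tracks.
Stream A: 1, 2, 4, 8, 16, 32. Geometric, ×2 each step.
Stream B: 7, 8, 15, 23, 38, 61. Each term equals the sum of the previous two.
Stream C: 16, 25, 36, 49, 64, 81. Perfect squares starting at 4².
Stream D: 6, 3, 0, -3, -6, -9. Arithmetic, step −3.
Position 25 → stream A, term 7 = 64.
Position 26 falls in stream B as its term 7, giving 99.
Position 27 → stream C, term 7 = 100.
Position 28 → stream D, term 7 = -12.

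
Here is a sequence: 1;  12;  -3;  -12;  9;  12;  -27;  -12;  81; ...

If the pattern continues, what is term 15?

Split by position mod 2 into 2 tracks.
Track A: 1, -3, 9, -27, 81 (geometric with ratio -3).
Track B: 12, -12, 12, -12 (alternating ±12).
Term 15 comes from track A (its 8th entry): -2187.

-2187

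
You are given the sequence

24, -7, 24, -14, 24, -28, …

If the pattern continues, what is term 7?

Odd-indexed and even-indexed terms follow separate rules.
Subsequence A: 24, 24, 24 — always 24.
Subsequence B: -7, -14, -28 — multiplying by 2 each time.
Term 7 comes from subsequence A (its 4th entry): 24.

24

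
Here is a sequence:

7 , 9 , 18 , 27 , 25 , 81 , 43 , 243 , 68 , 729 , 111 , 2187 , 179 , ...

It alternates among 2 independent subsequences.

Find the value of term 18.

59049

Split by position mod 2 into 2 tracks.
Subsequence A = 7, 18, 25, 43, 68, 111, 179: Fibonacci-style (each term is the sum of the two before it).
Subsequence B = 9, 27, 81, 243, 729, 2187: a geometric progression (common ratio 3).
The 18th slot belongs to subsequence B; its 9th term is 59049.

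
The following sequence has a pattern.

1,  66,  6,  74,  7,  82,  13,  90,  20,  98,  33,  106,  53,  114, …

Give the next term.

The terms cycle through 2 interleaved subsequences.
Track A: 1, 6, 7, 13, 20, 33, 53 (a Fibonacci-like recurrence a_n = a_{n-1} + a_{n-2}).
Track B: 66, 74, 82, 90, 98, 106, 114 (adding 8 each time).
The 15th slot belongs to track A; its 8th term is 86.

86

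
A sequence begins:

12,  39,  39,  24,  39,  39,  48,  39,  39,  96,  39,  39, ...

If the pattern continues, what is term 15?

39

Reading positions in blocks of 3 reveals the pattern ABB — 2 tracks woven together.
Subsequence A = 12, 24, 48, 96: geometric with ratio 2.
Subsequence B = 39, 39, 39, 39, 39, 39, 39, 39: constant 39.
The 15th slot belongs to subsequence B; its 10th term is 39.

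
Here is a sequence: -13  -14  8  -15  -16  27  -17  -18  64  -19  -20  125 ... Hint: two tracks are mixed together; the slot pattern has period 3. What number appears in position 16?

-23

Positions follow the repeating pattern AAB; grouping by letter gives 2 tracks.
Track A: -13, -14, -15, -16, -17, -18, -19, -20 — arithmetic, step −1.
Track B: 8, 27, 64, 125 — perfect cubes starting at 2³.
Term 16 comes from track A (its 11th entry): -23.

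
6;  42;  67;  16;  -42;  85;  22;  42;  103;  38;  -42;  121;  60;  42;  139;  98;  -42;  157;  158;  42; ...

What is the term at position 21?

Read the sequence 3 terms at a time; column i is its own pattern.
Track A: 6, 16, 22, 38, 60, 98, 158. Fibonacci-style (each term is the sum of the two before it).
Track B: 42, -42, 42, -42, 42, -42, 42. Oscillating between 42 and -42.
Track C: 67, 85, 103, 121, 139, 157. Linear: a_n = 49 + 18·n.
Term 21 comes from track C (its 7th entry): 175.

175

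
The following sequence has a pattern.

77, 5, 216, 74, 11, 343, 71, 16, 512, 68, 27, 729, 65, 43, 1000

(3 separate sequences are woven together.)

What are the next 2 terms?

62, 70

Taking every 3rd term gives 3 separate tracks.
Subsequence A: 77, 74, 71, 68, 65. Linear: a_n = 80 − 3·n.
Subsequence B: 5, 11, 16, 27, 43. Fibonacci-style (each term is the sum of the two before it).
Subsequence C: 216, 343, 512, 729, 1000. Perfect cubes starting at 6³.
The 16th slot belongs to subsequence A; its 6th term is 62.
Position 17 falls in subsequence B as its term 6, giving 70.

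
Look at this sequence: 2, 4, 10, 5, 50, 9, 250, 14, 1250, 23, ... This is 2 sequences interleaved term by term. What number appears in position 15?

The terms cycle through 2 interleaved subsequences.
Track A: 2, 10, 50, 250, 1250. A geometric progression (common ratio 5).
Track B: 4, 5, 9, 14, 23. A Fibonacci-like recurrence a_n = a_{n-1} + a_{n-2}.
Term 15 comes from track A (its 8th entry): 156250.

156250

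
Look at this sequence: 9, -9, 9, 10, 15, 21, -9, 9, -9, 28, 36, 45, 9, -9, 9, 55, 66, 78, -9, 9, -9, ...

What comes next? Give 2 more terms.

91, 105

The slot pattern repeats as AAABBB (period 6), so there are 2 interleaved tracks.
Subsequence A: 9, -9, 9, -9, 9, -9, 9, -9, 9, -9, 9, -9. Alternating ±9.
Subsequence B: 10, 15, 21, 28, 36, 45, 55, 66, 78. Triangular numbers n(n+1)/2 for n = 4, 5, ….
Term 22 comes from subsequence B (its 10th entry): 91.
Term 23 comes from subsequence B (its 11th entry): 105.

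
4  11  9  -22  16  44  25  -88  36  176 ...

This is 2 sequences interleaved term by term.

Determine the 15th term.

The terms cycle through 2 interleaved subsequences.
Subsequence A: 4, 9, 16, 25, 36 — perfect squares starting at 2².
Subsequence B: 11, -22, 44, -88, 176 — geometric, ×-2 each step.
Term 15 comes from subsequence A (its 8th entry): 81.

81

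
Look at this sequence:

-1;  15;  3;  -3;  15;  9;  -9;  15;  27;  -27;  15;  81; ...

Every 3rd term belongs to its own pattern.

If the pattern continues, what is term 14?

15

Taking every 3rd term gives 3 separate tracks.
Stream A: -1, -3, -9, -27. Multiplying by 3 each time.
Stream B: 15, 15, 15, 15. Always 15.
Stream C: 3, 9, 27, 81. Powers 3^1, 3^2, 3^3, ….
Position 14 → stream B, term 5 = 15.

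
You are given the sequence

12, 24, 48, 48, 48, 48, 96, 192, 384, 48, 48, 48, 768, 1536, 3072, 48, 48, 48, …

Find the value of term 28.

Positions follow the repeating pattern AAABBB; grouping by letter gives 2 tracks.
Stream A: 12, 24, 48, 96, 192, 384, 768, 1536, 3072 — geometric with ratio 2.
Stream B: 48, 48, 48, 48, 48, 48, 48, 48, 48 — constant 48.
Position 28 falls in stream B as its term 13, giving 48.

48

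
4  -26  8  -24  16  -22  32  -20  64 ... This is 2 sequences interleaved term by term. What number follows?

Odd-indexed and even-indexed terms follow separate rules.
Stream A: 4, 8, 16, 32, 64 — powers of 2.
Stream B: -26, -24, -22, -20 — linear: a_n = -28 + 2·n.
Position 10 falls in stream B as its term 5, giving -18.

-18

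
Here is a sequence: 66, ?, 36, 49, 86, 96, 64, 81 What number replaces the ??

The slot pattern repeats as AABB (period 4), so there are 2 interleaved tracks.
Subsequence A: 66, ?, 86, 96 (linear: a_n = 56 + 10·n).
Subsequence B: 36, 49, 64, 81 (the squares 6², 7², 8², …).
The gap is subsequence A's term 2; the rule gives 76.

76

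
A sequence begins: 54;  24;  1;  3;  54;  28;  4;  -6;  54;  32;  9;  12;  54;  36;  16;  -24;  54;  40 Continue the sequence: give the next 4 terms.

Taking every 4th term gives 4 separate tracks.
Stream A: 54, 54, 54, 54, 54 (the constant sequence 54).
Stream B: 24, 28, 32, 36, 40 (adding 4 each time).
Stream C: 1, 4, 9, 16 (consecutive squares n² from n = 1).
Stream D: 3, -6, 12, -24 (geometric, ×-2 each step).
Position 19 falls in stream C as its term 5, giving 25.
Position 20 falls in stream D as its term 5, giving 48.
Term 21 comes from stream A (its 6th entry): 54.
Position 22 → stream B, term 6 = 44.

25, 48, 54, 44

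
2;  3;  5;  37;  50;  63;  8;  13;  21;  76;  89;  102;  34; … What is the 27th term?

Reading positions in blocks of 6 reveals the pattern AAABBB — 2 tracks woven together.
Subsequence A: 2, 3, 5, 8, 13, 21, 34. Fibonacci-style (each term is the sum of the two before it).
Subsequence B: 37, 50, 63, 76, 89, 102. Arithmetic with common difference +13.
The 27th slot belongs to subsequence A; its 15th term is 1597.

1597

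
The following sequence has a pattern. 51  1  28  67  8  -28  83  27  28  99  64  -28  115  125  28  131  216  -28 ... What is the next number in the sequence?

Split by position mod 3: positions 1, 4, 7, … form one track, and each other residue class forms its own.
Track A = 51, 67, 83, 99, 115, 131: arithmetic with common difference +16.
Track B = 1, 8, 27, 64, 125, 216: perfect cubes starting at 1³.
Track C = 28, -28, 28, -28, 28, -28: oscillating between 28 and -28.
Position 19 → track A, term 7 = 147.

147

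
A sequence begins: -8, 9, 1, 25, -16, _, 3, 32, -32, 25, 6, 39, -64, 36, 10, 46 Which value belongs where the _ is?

16

Split by position mod 4 into 4 tracks.
Subsequence A is -8, -16, -32, -64, which is geometric, ×2 each step.
Subsequence B is 9, ?, 25, 36, which is consecutive squares n² from n = 3.
Subsequence C is 1, 3, 6, 10, which is triangular numbers starting at T_1.
Subsequence D is 25, 32, 39, 46, which is arithmetic, step +7.
The gap is subsequence B's term 2; the rule gives 16.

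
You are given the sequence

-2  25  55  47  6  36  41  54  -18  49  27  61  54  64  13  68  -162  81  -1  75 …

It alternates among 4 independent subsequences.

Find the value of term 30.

144

The terms cycle through 4 interleaved subsequences.
Subsequence A: -2, 6, -18, 54, -162 — geometric with ratio -3.
Subsequence B: 25, 36, 49, 64, 81 — consecutive squares n² from n = 5.
Subsequence C: 55, 41, 27, 13, -1 — arithmetic with common difference −14.
Subsequence D: 47, 54, 61, 68, 75 — arithmetic with common difference +7.
Position 30 falls in subsequence B as its term 8, giving 144.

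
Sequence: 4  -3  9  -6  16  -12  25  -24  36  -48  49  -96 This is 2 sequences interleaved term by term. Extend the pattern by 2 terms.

64, -192

The terms cycle through 2 interleaved subsequences.
Subsequence A is 4, 9, 16, 25, 36, 49, which is perfect squares starting at 2².
Subsequence B is -3, -6, -12, -24, -48, -96, which is geometric with ratio 2.
Position 13 falls in subsequence A as its term 7, giving 64.
Term 14 comes from subsequence B (its 7th entry): -192.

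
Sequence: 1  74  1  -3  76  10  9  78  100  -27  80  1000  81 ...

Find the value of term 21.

Read the sequence 3 terms at a time; column i is its own pattern.
Subsequence A: 1, -3, 9, -27, 81 (a geometric progression (common ratio -3)).
Subsequence B: 74, 76, 78, 80 (linear: a_n = 72 + 2·n).
Subsequence C: 1, 10, 100, 1000 (powers 10^0, 10^1, 10^2, …).
The 21st slot belongs to subsequence C; its 7th term is 1000000.

1000000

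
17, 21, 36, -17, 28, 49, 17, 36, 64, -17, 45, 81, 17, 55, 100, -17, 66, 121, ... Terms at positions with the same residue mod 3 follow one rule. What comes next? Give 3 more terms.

17, 78, 144

Taking every 3rd term gives 3 separate tracks.
Subsequence A is 17, -17, 17, -17, 17, -17, which is oscillating between 17 and -17.
Subsequence B is 21, 28, 36, 45, 55, 66, which is triangular numbers starting at T_6.
Subsequence C is 36, 49, 64, 81, 100, 121, which is consecutive squares n² from n = 6.
Position 19 falls in subsequence A as its term 7, giving 17.
Position 20 → subsequence B, term 7 = 78.
Position 21 → subsequence C, term 7 = 144.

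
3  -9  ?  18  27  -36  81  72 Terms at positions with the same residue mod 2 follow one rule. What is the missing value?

Odd-indexed and even-indexed terms follow separate rules.
Track A is 3, ?, 27, 81, which is powers of 3.
Track B is -9, 18, -36, 72, which is a geometric progression (common ratio -2).
So the missing entry in track A is 9.

9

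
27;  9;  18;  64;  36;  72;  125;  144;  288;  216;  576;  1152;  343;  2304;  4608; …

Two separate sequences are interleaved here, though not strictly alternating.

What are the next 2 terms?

Positions follow the repeating pattern ABB; grouping by letter gives 2 tracks.
Stream A = 27, 64, 125, 216, 343: the cubes 3³, 4³, 5³, ….
Stream B = 9, 18, 36, 72, 144, 288, 576, 1152, 2304, 4608: geometric, ×2 each step.
Position 16 falls in stream A as its term 6, giving 512.
Position 17 falls in stream B as its term 11, giving 9216.

512, 9216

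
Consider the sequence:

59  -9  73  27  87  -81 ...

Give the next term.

Split by position mod 2 into 2 tracks.
Subsequence A: 59, 73, 87 — arithmetic with common difference +14.
Subsequence B: -9, 27, -81 — multiplying by -3 each time.
Term 7 comes from subsequence A (its 4th entry): 101.

101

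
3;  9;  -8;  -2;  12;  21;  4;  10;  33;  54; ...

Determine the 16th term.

Reading positions in blocks of 4 reveals the pattern AABB — 2 tracks woven together.
Track A is 3, 9, 12, 21, 33, 54, which is a Fibonacci-like recurrence a_n = a_{n-1} + a_{n-2}.
Track B is -8, -2, 4, 10, which is arithmetic with common difference +6.
Position 16 → track B, term 8 = 34.

34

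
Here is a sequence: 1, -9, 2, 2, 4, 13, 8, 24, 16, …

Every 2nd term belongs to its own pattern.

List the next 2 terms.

Positions 1, 3, 5, … form one subsequence and positions 2, 4, 6, … form another.
Track A is 1, 2, 4, 8, 16, which is powers 2^0, 2^1, 2^2, ….
Track B is -9, 2, 13, 24, which is arithmetic with common difference +11.
Position 10 falls in track B as its term 5, giving 35.
The 11th slot belongs to track A; its 6th term is 32.

35, 32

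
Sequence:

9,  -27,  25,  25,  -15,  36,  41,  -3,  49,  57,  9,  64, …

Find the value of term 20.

Split by position mod 3: positions 1, 4, 7, … form one track, and each other residue class forms its own.
Track A is 9, 25, 41, 57, which is arithmetic, step +16.
Track B is -27, -15, -3, 9, which is adding 12 each time.
Track C is 25, 36, 49, 64, which is consecutive squares n² from n = 5.
Position 20 falls in track B as its term 7, giving 45.

45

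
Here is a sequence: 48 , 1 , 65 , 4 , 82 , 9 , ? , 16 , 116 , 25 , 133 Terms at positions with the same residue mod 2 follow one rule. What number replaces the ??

Odd-indexed and even-indexed terms follow separate rules.
Subsequence A = 48, 65, 82, ?, 116, 133: arithmetic with common difference +17.
Subsequence B = 1, 4, 9, 16, 25: the squares 1², 2², 3², ….
So the missing entry in subsequence A is 99.

99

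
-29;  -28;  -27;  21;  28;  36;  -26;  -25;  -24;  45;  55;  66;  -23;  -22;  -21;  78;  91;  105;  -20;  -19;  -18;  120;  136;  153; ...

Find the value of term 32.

The slot pattern repeats as AAABBB (period 6), so there are 2 interleaved tracks.
Stream A = -29, -28, -27, -26, -25, -24, -23, -22, -21, -20, -19, -18: adding 1 each time.
Stream B = 21, 28, 36, 45, 55, 66, 78, 91, 105, 120, 136, 153: triangular numbers n(n+1)/2 for n = 6, 7, ….
The 32nd slot belongs to stream A; its 17th term is -13.

-13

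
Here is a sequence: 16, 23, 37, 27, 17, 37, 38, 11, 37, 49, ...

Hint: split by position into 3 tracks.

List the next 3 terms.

5, 37, 60

Split by position mod 3: positions 1, 4, 7, … form one track, and each other residue class forms its own.
Subsequence A: 16, 27, 38, 49 (arithmetic, step +11).
Subsequence B: 23, 17, 11 (arithmetic with common difference −6).
Subsequence C: 37, 37, 37 (always 37).
Position 11 falls in subsequence B as its term 4, giving 5.
The 12th slot belongs to subsequence C; its 4th term is 37.
The 13th slot belongs to subsequence A; its 5th term is 60.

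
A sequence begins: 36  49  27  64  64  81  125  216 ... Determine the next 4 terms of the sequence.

Reading positions in blocks of 4 reveals the pattern AABB — 2 tracks woven together.
Stream A: 36, 49, 64, 81 — the squares 6², 7², 8², ….
Stream B: 27, 64, 125, 216 — perfect cubes starting at 3³.
Term 9 comes from stream A (its 5th entry): 100.
Position 10 → stream A, term 6 = 121.
Position 11 → stream B, term 5 = 343.
Term 12 comes from stream B (its 6th entry): 512.

100, 121, 343, 512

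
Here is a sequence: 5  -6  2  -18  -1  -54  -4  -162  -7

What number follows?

-486

Odd-indexed and even-indexed terms follow separate rules.
Subsequence A: 5, 2, -1, -4, -7. Arithmetic, step −3.
Subsequence B: -6, -18, -54, -162. Geometric with ratio 3.
The 10th slot belongs to subsequence B; its 5th term is -486.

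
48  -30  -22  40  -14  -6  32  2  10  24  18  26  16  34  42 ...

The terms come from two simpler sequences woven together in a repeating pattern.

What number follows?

8

Positions follow the repeating pattern ABB; grouping by letter gives 2 tracks.
Subsequence A = 48, 40, 32, 24, 16: arithmetic with common difference −8.
Subsequence B = -30, -22, -14, -6, 2, 10, 18, 26, 34, 42: linear: a_n = -38 + 8·n.
Position 16 falls in subsequence A as its term 6, giving 8.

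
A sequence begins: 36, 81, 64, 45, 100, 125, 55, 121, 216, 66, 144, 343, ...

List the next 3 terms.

The terms cycle through 3 interleaved subsequences.
Track A: 36, 45, 55, 66 (triangular numbers n(n+1)/2 for n = 8, 9, …).
Track B: 81, 100, 121, 144 (the squares 9², 10², 11², …).
Track C: 64, 125, 216, 343 (perfect cubes starting at 4³).
Position 13 falls in track A as its term 5, giving 78.
The 14th slot belongs to track B; its 5th term is 169.
The 15th slot belongs to track C; its 5th term is 512.

78, 169, 512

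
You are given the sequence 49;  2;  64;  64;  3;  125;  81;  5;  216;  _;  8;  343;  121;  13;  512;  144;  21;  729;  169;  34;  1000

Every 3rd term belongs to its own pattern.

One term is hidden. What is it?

The terms cycle through 3 interleaved subsequences.
Track A: 49, 64, 81, ?, 121, 144, 169. The squares 7², 8², 9², ….
Track B: 2, 3, 5, 8, 13, 21, 34. Fibonacci-style (each term is the sum of the two before it).
Track C: 64, 125, 216, 343, 512, 729, 1000. The cubes 4³, 5³, 6³, ….
So the missing entry in track A is 100.

100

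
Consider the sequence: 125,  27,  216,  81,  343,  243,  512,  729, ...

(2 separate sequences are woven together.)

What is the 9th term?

729

The terms cycle through 2 interleaved subsequences.
Track A: 125, 216, 343, 512. Perfect cubes starting at 5³.
Track B: 27, 81, 243, 729. Powers of 3.
Term 9 comes from track A (its 5th entry): 729.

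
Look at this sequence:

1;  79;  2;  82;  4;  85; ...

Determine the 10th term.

91

Split by position mod 2 into 2 tracks.
Track A: 1, 2, 4 (multiplying by 2 each time).
Track B: 79, 82, 85 (arithmetic with common difference +3).
Position 10 → track B, term 5 = 91.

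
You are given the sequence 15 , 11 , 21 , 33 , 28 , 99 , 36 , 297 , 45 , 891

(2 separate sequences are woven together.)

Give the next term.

55

Split by position mod 2 into 2 tracks.
Stream A: 15, 21, 28, 36, 45. Triangular numbers starting at T_5.
Stream B: 11, 33, 99, 297, 891. Geometric with ratio 3.
The 11th slot belongs to stream A; its 6th term is 55.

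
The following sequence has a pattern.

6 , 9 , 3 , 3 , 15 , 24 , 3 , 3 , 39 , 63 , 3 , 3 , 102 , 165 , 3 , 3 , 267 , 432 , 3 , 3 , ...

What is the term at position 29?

4791

Reading positions in blocks of 4 reveals the pattern AABB — 2 tracks woven together.
Track A: 6, 9, 15, 24, 39, 63, 102, 165, 267, 432 — each term equals the sum of the previous two.
Track B: 3, 3, 3, 3, 3, 3, 3, 3, 3, 3 — constant 3.
Position 29 → track A, term 15 = 4791.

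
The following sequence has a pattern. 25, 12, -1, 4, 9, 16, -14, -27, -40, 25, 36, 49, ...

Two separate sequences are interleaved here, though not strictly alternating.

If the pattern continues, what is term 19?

-92

Reading positions in blocks of 6 reveals the pattern AAABBB — 2 tracks woven together.
Track A = 25, 12, -1, -14, -27, -40: arithmetic, step −13.
Track B = 4, 9, 16, 25, 36, 49: the squares 2², 3², 4², ….
Position 19 falls in track A as its term 10, giving -92.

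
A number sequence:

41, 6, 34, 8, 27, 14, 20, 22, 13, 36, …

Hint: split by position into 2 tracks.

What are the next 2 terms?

Taking every 2nd term gives 2 separate tracks.
Track A is 41, 34, 27, 20, 13, which is arithmetic, step −7.
Track B is 6, 8, 14, 22, 36, which is each term equals the sum of the previous two.
Position 11 falls in track A as its term 6, giving 6.
Position 12 → track B, term 6 = 58.

6, 58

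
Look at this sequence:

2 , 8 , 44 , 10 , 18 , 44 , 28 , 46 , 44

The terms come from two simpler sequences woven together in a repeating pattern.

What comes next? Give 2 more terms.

Reading positions in blocks of 3 reveals the pattern AAB — 2 tracks woven together.
Subsequence A = 2, 8, 10, 18, 28, 46: a Fibonacci-like recurrence a_n = a_{n-1} + a_{n-2}.
Subsequence B = 44, 44, 44: the constant sequence 44.
The 10th slot belongs to subsequence A; its 7th term is 74.
Position 11 → subsequence A, term 8 = 120.

74, 120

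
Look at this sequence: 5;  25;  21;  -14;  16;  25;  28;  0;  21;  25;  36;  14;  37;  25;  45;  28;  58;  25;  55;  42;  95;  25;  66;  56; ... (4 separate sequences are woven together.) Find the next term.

Taking every 4th term gives 4 separate tracks.
Track A: 5, 16, 21, 37, 58, 95. A Fibonacci-like recurrence a_n = a_{n-1} + a_{n-2}.
Track B: 25, 25, 25, 25, 25, 25. The constant sequence 25.
Track C: 21, 28, 36, 45, 55, 66. Triangular numbers n(n+1)/2 for n = 6, 7, ….
Track D: -14, 0, 14, 28, 42, 56. Linear: a_n = -28 + 14·n.
Position 25 → track A, term 7 = 153.

153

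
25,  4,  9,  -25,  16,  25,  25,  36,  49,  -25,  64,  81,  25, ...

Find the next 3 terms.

100, 121, -25

Positions follow the repeating pattern ABB; grouping by letter gives 2 tracks.
Track A is 25, -25, 25, -25, 25, which is the oscillation 25·(−1)^(n+1).
Track B is 4, 9, 16, 25, 36, 49, 64, 81, which is consecutive squares n² from n = 2.
Position 14 falls in track B as its term 9, giving 100.
Term 15 comes from track B (its 10th entry): 121.
Position 16 falls in track A as its term 6, giving -25.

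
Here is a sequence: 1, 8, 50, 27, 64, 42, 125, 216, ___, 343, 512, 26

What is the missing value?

Reading positions in blocks of 3 reveals the pattern AAB — 2 tracks woven together.
Track A is 1, 8, 27, 64, 125, 216, 343, 512, which is consecutive cubes n³ from n = 1.
Track B is 50, 42, ?, 26, which is subtracting 8 each time.
Filling track B at index 3 by its rule yields 34.

34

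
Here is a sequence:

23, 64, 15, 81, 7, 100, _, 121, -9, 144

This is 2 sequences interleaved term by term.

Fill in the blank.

-1

Positions 1, 3, 5, … form one subsequence and positions 2, 4, 6, … form another.
Subsequence A: 23, 15, 7, ?, -9 — linear: a_n = 31 − 8·n.
Subsequence B: 64, 81, 100, 121, 144 — perfect squares starting at 8².
The gap is subsequence A's term 4; the rule gives -1.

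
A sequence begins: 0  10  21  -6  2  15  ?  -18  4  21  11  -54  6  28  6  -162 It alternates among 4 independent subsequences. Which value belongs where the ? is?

Split by position mod 4 into 4 tracks.
Subsequence A: 0, 2, 4, 6 — arithmetic, step +2.
Subsequence B: 10, 15, 21, 28 — triangular numbers starting at T_4.
Subsequence C: 21, ?, 11, 6 — arithmetic with common difference −5.
Subsequence D: -6, -18, -54, -162 — geometric, ×3 each step.
Filling subsequence C at index 2 by its rule yields 16.

16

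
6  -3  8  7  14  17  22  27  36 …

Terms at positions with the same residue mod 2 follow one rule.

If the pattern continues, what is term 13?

94

Positions 1, 3, 5, … form one subsequence and positions 2, 4, 6, … form another.
Stream A is 6, 8, 14, 22, 36, which is each term equals the sum of the previous two.
Stream B is -3, 7, 17, 27, which is arithmetic, step +10.
Position 13 → stream A, term 7 = 94.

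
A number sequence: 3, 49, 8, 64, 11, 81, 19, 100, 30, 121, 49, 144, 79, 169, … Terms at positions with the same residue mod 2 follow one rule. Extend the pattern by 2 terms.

128, 196

The terms cycle through 2 interleaved subsequences.
Track A is 3, 8, 11, 19, 30, 49, 79, which is a Fibonacci-like recurrence a_n = a_{n-1} + a_{n-2}.
Track B is 49, 64, 81, 100, 121, 144, 169, which is perfect squares starting at 7².
Position 15 → track A, term 8 = 128.
Position 16 falls in track B as its term 8, giving 196.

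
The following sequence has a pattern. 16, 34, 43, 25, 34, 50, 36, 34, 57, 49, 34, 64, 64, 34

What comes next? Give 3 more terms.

71, 81, 34

The terms cycle through 3 interleaved subsequences.
Track A: 16, 25, 36, 49, 64. Perfect squares starting at 4².
Track B: 34, 34, 34, 34, 34. The constant sequence 34.
Track C: 43, 50, 57, 64. Linear: a_n = 36 + 7·n.
Term 15 comes from track C (its 5th entry): 71.
Term 16 comes from track A (its 6th entry): 81.
Term 17 comes from track B (its 6th entry): 34.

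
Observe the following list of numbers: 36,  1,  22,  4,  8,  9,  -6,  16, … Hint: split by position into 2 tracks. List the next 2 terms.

-20, 25

Positions 1, 3, 5, … form one subsequence and positions 2, 4, 6, … form another.
Stream A: 36, 22, 8, -6 (subtracting 14 each time).
Stream B: 1, 4, 9, 16 (consecutive squares n² from n = 1).
Position 9 falls in stream A as its term 5, giving -20.
Term 10 comes from stream B (its 5th entry): 25.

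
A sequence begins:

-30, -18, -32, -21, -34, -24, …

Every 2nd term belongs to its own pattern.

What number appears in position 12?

Positions 1, 3, 5, … form one subsequence and positions 2, 4, 6, … form another.
Track A is -30, -32, -34, which is subtracting 2 each time.
Track B is -18, -21, -24, which is arithmetic, step −3.
Position 12 → track B, term 6 = -33.

-33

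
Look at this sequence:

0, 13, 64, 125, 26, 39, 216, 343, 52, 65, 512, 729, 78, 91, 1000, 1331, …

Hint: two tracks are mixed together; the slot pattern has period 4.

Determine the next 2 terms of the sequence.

104, 117

Reading positions in blocks of 4 reveals the pattern AABB — 2 tracks woven together.
Stream A: 0, 13, 26, 39, 52, 65, 78, 91 (arithmetic with common difference +13).
Stream B: 64, 125, 216, 343, 512, 729, 1000, 1331 (consecutive cubes n³ from n = 4).
Position 17 → stream A, term 9 = 104.
Position 18 falls in stream A as its term 10, giving 117.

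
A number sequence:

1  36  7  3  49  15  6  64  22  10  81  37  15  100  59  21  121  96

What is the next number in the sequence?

28

Taking every 3rd term gives 3 separate tracks.
Subsequence A is 1, 3, 6, 10, 15, 21, which is triangular numbers n(n+1)/2 for n = 1, 2, ….
Subsequence B is 36, 49, 64, 81, 100, 121, which is consecutive squares n² from n = 6.
Subsequence C is 7, 15, 22, 37, 59, 96, which is each term equals the sum of the previous two.
The 19th slot belongs to subsequence A; its 7th term is 28.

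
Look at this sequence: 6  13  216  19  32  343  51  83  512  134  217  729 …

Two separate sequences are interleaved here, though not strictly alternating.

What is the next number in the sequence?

Reading positions in blocks of 3 reveals the pattern AAB — 2 tracks woven together.
Stream A: 6, 13, 19, 32, 51, 83, 134, 217 — each term equals the sum of the previous two.
Stream B: 216, 343, 512, 729 — perfect cubes starting at 6³.
Term 13 comes from stream A (its 9th entry): 351.

351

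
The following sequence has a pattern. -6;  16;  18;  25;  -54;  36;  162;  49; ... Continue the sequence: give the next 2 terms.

-486, 64

Split by position mod 2 into 2 tracks.
Track A: -6, 18, -54, 162. Geometric, ×-3 each step.
Track B: 16, 25, 36, 49. Perfect squares starting at 4².
The 9th slot belongs to track A; its 5th term is -486.
Position 10 → track B, term 5 = 64.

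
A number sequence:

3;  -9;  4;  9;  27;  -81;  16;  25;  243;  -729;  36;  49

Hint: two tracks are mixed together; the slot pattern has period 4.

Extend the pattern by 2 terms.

2187, -6561

Reading positions in blocks of 4 reveals the pattern AABB — 2 tracks woven together.
Track A: 3, -9, 27, -81, 243, -729 — geometric with ratio -3.
Track B: 4, 9, 16, 25, 36, 49 — the squares 2², 3², 4², ….
The 13th slot belongs to track A; its 7th term is 2187.
Term 14 comes from track A (its 8th entry): -6561.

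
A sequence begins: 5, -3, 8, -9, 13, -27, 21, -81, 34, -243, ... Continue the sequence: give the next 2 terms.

55, -729

The terms cycle through 2 interleaved subsequences.
Stream A: 5, 8, 13, 21, 34 (Fibonacci-style (each term is the sum of the two before it)).
Stream B: -3, -9, -27, -81, -243 (a geometric progression (common ratio 3)).
Position 11 → stream A, term 6 = 55.
Position 12 → stream B, term 6 = -729.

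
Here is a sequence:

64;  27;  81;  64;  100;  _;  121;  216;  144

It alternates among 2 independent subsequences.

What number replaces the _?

125

Positions 1, 3, 5, … form one subsequence and positions 2, 4, 6, … form another.
Subsequence A = 64, 81, 100, 121, 144: consecutive squares n² from n = 8.
Subsequence B = 27, 64, ?, 216: consecutive cubes n³ from n = 3.
Filling subsequence B at index 3 by its rule yields 125.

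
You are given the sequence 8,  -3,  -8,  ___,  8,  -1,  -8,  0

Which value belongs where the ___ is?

The terms cycle through 2 interleaved subsequences.
Subsequence A: 8, -8, 8, -8 — oscillating between 8 and -8.
Subsequence B: -3, ?, -1, 0 — arithmetic, step +1.
Subsequence B's pattern makes the blank -2.

-2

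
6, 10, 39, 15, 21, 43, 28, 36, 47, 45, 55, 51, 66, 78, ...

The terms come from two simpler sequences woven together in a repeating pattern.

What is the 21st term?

63

Positions follow the repeating pattern AAB; grouping by letter gives 2 tracks.
Track A is 6, 10, 15, 21, 28, 36, 45, 55, 66, 78, which is triangular numbers starting at T_3.
Track B is 39, 43, 47, 51, which is arithmetic with common difference +4.
Term 21 comes from track B (its 7th entry): 63.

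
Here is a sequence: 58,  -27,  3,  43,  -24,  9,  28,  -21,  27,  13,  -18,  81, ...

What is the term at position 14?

-15

Taking every 3rd term gives 3 separate tracks.
Subsequence A: 58, 43, 28, 13. Subtracting 15 each time.
Subsequence B: -27, -24, -21, -18. Adding 3 each time.
Subsequence C: 3, 9, 27, 81. Powers of 3.
Term 14 comes from subsequence B (its 5th entry): -15.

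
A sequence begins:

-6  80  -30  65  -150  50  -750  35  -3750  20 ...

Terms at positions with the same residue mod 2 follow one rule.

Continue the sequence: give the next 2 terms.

Odd-indexed and even-indexed terms follow separate rules.
Track A: -6, -30, -150, -750, -3750. Geometric, ×5 each step.
Track B: 80, 65, 50, 35, 20. Linear: a_n = 95 − 15·n.
The 11th slot belongs to track A; its 6th term is -18750.
Position 12 → track B, term 6 = 5.

-18750, 5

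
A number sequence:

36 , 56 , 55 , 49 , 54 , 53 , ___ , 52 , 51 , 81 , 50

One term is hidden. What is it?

64

The slot pattern repeats as ABB (period 3), so there are 2 interleaved tracks.
Track A: 36, 49, ?, 81. Perfect squares starting at 6².
Track B: 56, 55, 54, 53, 52, 51, 50. Linear: a_n = 57 − n.
Track A's pattern makes the blank 64.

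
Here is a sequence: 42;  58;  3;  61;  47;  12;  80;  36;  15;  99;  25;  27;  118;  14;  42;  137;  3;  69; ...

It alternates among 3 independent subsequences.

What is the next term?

Split by position mod 3: positions 1, 4, 7, … form one track, and each other residue class forms its own.
Track A: 42, 61, 80, 99, 118, 137 — arithmetic with common difference +19.
Track B: 58, 47, 36, 25, 14, 3 — arithmetic, step −11.
Track C: 3, 12, 15, 27, 42, 69 — Fibonacci-style (each term is the sum of the two before it).
Position 19 falls in track A as its term 7, giving 156.

156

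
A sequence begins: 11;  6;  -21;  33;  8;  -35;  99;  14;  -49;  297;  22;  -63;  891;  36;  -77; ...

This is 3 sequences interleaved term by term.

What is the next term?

Split by position mod 3: positions 1, 4, 7, … form one track, and each other residue class forms its own.
Track A: 11, 33, 99, 297, 891. Geometric with ratio 3.
Track B: 6, 8, 14, 22, 36. Each term equals the sum of the previous two.
Track C: -21, -35, -49, -63, -77. Linear: a_n = -7 − 14·n.
Term 16 comes from track A (its 6th entry): 2673.

2673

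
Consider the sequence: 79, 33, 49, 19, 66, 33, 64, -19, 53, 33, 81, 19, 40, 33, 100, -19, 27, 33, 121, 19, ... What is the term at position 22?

Split by position mod 4 into 4 tracks.
Track A: 79, 66, 53, 40, 27. Arithmetic with common difference −13.
Track B: 33, 33, 33, 33, 33. Always 33.
Track C: 49, 64, 81, 100, 121. Perfect squares starting at 7².
Track D: 19, -19, 19, -19, 19. The oscillation 19·(−1)^(n+1).
Position 22 → track B, term 6 = 33.

33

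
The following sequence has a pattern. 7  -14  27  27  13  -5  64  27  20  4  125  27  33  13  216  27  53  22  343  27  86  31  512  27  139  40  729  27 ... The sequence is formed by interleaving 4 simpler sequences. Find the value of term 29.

Split by position mod 4 into 4 tracks.
Track A = 7, 13, 20, 33, 53, 86, 139: each term equals the sum of the previous two.
Track B = -14, -5, 4, 13, 22, 31, 40: linear: a_n = -23 + 9·n.
Track C = 27, 64, 125, 216, 343, 512, 729: the cubes 3³, 4³, 5³, ….
Track D = 27, 27, 27, 27, 27, 27, 27: always 27.
Position 29 → track A, term 8 = 225.

225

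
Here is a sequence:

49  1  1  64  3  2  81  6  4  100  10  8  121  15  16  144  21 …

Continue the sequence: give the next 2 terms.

32, 169

Read the sequence 3 terms at a time; column i is its own pattern.
Track A: 49, 64, 81, 100, 121, 144 — perfect squares starting at 7².
Track B: 1, 3, 6, 10, 15, 21 — the triangular numbers T_1, T_2, ….
Track C: 1, 2, 4, 8, 16 — successive powers of 2.
Position 18 falls in track C as its term 6, giving 32.
Position 19 → track A, term 7 = 169.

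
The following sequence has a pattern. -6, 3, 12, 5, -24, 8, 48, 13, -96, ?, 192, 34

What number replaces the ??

21

Taking every 2nd term gives 2 separate tracks.
Track A = -6, 12, -24, 48, -96, 192: geometric with ratio -2.
Track B = 3, 5, 8, 13, ?, 34: each term equals the sum of the previous two.
So the missing entry in track B is 21.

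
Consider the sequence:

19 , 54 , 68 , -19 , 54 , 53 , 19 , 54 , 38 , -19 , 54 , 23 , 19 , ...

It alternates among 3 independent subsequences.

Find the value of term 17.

54

Read the sequence 3 terms at a time; column i is its own pattern.
Stream A is 19, -19, 19, -19, 19, which is alternating ±19.
Stream B is 54, 54, 54, 54, which is constant 54.
Stream C is 68, 53, 38, 23, which is arithmetic with common difference −15.
The 17th slot belongs to stream B; its 6th term is 54.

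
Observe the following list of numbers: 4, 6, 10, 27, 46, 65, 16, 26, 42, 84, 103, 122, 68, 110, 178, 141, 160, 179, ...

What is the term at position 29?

274

Reading positions in blocks of 6 reveals the pattern AAABBB — 2 tracks woven together.
Track A is 4, 6, 10, 16, 26, 42, 68, 110, 178, which is Fibonacci-style (each term is the sum of the two before it).
Track B is 27, 46, 65, 84, 103, 122, 141, 160, 179, which is linear: a_n = 8 + 19·n.
The 29th slot belongs to track B; its 14th term is 274.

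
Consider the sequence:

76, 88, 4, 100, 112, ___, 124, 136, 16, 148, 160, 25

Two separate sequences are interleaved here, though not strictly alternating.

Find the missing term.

Positions follow the repeating pattern AAB; grouping by letter gives 2 tracks.
Stream A = 76, 88, 100, 112, 124, 136, 148, 160: linear: a_n = 64 + 12·n.
Stream B = 4, ?, 16, 25: consecutive squares n² from n = 2.
The gap is stream B's term 2; the rule gives 9.

9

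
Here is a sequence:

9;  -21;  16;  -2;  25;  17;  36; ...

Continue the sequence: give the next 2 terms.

The terms cycle through 2 interleaved subsequences.
Track A = 9, 16, 25, 36: consecutive squares n² from n = 3.
Track B = -21, -2, 17: arithmetic, step +19.
The 8th slot belongs to track B; its 4th term is 36.
Position 9 → track A, term 5 = 49.

36, 49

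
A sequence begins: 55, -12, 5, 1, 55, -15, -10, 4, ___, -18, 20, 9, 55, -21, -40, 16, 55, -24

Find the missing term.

55

Taking every 4th term gives 4 separate tracks.
Stream A = 55, 55, ?, 55, 55: the constant sequence 55.
Stream B = -12, -15, -18, -21, -24: subtracting 3 each time.
Stream C = 5, -10, 20, -40: geometric, ×-2 each step.
Stream D = 1, 4, 9, 16: consecutive squares n² from n = 1.
Filling stream A at index 3 by its rule yields 55.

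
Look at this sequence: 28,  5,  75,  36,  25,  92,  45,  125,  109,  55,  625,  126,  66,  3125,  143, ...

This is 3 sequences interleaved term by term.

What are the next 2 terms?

Read the sequence 3 terms at a time; column i is its own pattern.
Subsequence A is 28, 36, 45, 55, 66, which is triangular numbers n(n+1)/2 for n = 7, 8, ….
Subsequence B is 5, 25, 125, 625, 3125, which is geometric with ratio 5.
Subsequence C is 75, 92, 109, 126, 143, which is linear: a_n = 58 + 17·n.
The 16th slot belongs to subsequence A; its 6th term is 78.
Position 17 → subsequence B, term 6 = 15625.

78, 15625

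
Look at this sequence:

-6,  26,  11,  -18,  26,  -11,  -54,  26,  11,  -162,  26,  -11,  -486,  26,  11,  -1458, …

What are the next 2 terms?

Split by position mod 3 into 3 tracks.
Track A: -6, -18, -54, -162, -486, -1458. A geometric progression (common ratio 3).
Track B: 26, 26, 26, 26, 26. Always 26.
Track C: 11, -11, 11, -11, 11. Oscillating between 11 and -11.
Term 17 comes from track B (its 6th entry): 26.
The 18th slot belongs to track C; its 6th term is -11.

26, -11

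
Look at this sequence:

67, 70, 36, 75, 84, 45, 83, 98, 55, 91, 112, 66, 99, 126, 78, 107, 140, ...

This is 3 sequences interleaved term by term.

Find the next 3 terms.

91, 115, 154

Split by position mod 3: positions 1, 4, 7, … form one track, and each other residue class forms its own.
Subsequence A: 67, 75, 83, 91, 99, 107 — linear: a_n = 59 + 8·n.
Subsequence B: 70, 84, 98, 112, 126, 140 — arithmetic, step +14.
Subsequence C: 36, 45, 55, 66, 78 — triangular numbers n(n+1)/2 for n = 8, 9, ….
Position 18 → subsequence C, term 6 = 91.
Term 19 comes from subsequence A (its 7th entry): 115.
Position 20 falls in subsequence B as its term 7, giving 154.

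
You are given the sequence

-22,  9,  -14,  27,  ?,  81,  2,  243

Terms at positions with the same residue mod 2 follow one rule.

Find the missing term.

-6

Split by position mod 2 into 2 tracks.
Track A: -22, -14, ?, 2 — linear: a_n = -30 + 8·n.
Track B: 9, 27, 81, 243 — multiplying by 3 each time.
Filling track A at index 3 by its rule yields -6.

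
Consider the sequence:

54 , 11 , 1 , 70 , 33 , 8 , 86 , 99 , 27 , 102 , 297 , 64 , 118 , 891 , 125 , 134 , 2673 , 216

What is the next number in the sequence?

150

Taking every 3rd term gives 3 separate tracks.
Subsequence A is 54, 70, 86, 102, 118, 134, which is linear: a_n = 38 + 16·n.
Subsequence B is 11, 33, 99, 297, 891, 2673, which is geometric with ratio 3.
Subsequence C is 1, 8, 27, 64, 125, 216, which is consecutive cubes n³ from n = 1.
Position 19 → subsequence A, term 7 = 150.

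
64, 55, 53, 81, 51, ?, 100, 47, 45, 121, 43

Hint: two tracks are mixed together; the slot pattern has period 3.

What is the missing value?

49

The slot pattern repeats as ABB (period 3), so there are 2 interleaved tracks.
Stream A is 64, 81, 100, 121, which is perfect squares starting at 8².
Stream B is 55, 53, 51, ?, 47, 45, 43, which is arithmetic with common difference −2.
The gap is stream B's term 4; the rule gives 49.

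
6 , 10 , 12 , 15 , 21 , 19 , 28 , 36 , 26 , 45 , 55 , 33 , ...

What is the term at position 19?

Reading positions in blocks of 3 reveals the pattern AAB — 2 tracks woven together.
Track A: 6, 10, 15, 21, 28, 36, 45, 55. Triangular numbers n(n+1)/2 for n = 3, 4, ….
Track B: 12, 19, 26, 33. Adding 7 each time.
The 19th slot belongs to track A; its 13th term is 120.

120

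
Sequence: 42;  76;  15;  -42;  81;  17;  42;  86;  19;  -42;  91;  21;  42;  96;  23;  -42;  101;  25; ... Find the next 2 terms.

42, 106

Read the sequence 3 terms at a time; column i is its own pattern.
Track A: 42, -42, 42, -42, 42, -42 — oscillating between 42 and -42.
Track B: 76, 81, 86, 91, 96, 101 — arithmetic with common difference +5.
Track C: 15, 17, 19, 21, 23, 25 — arithmetic with common difference +2.
Position 19 → track A, term 7 = 42.
The 20th slot belongs to track B; its 7th term is 106.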